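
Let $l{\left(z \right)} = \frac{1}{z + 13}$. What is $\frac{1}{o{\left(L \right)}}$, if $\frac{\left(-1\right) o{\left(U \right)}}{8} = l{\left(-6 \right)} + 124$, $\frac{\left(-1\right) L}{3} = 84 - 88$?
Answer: $- \frac{7}{6952} \approx -0.0010069$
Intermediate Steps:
$L = 12$ ($L = - 3 \left(84 - 88\right) = \left(-3\right) \left(-4\right) = 12$)
$l{\left(z \right)} = \frac{1}{13 + z}$
$o{\left(U \right)} = - \frac{6952}{7}$ ($o{\left(U \right)} = - 8 \left(\frac{1}{13 - 6} + 124\right) = - 8 \left(\frac{1}{7} + 124\right) = \left(-8\right) \frac{869}{7} = - \frac{6952}{7}$)
$\frac{1}{o{\left(L \right)}} = \frac{1}{- \frac{6952}{7}} = - \frac{7}{6952}$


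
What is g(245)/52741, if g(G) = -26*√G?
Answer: -14*√5/4057 ≈ -0.0077163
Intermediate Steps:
g(245)/52741 = -182*√5/52741 = -182*√5*(1/52741) = -14*√5/4057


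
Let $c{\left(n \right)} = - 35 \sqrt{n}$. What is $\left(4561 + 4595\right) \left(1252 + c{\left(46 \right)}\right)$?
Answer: $11463312 - 320460 \sqrt{46} \approx 9.2898 \cdot 10^{6}$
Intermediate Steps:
$\left(4561 + 4595\right) \left(1252 + c{\left(46 \right)}\right) = \left(4561 + 4595\right) \left(1252 - 35 \sqrt{46}\right) = 9156 \left(1252 - 35 \sqrt{46}\right) = 11463312 - 320460 \sqrt{46}$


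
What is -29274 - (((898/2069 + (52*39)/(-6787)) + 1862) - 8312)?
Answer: -320503422466/14042303 ≈ -22824.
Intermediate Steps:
-29274 - (((898/2069 + (52*39)/(-6787)) + 1862) - 8312) = -29274 - (((898*(1/2069) + 2028*(-1/6787)) + 1862) - 8312) = -29274 - (((898/2069 - 2028/6787) + 1862) - 8312) = -29274 - ((1898794/14042303 + 1862) - 8312) = -29274 - (26148666980/14042303 - 8312) = -29274 - 1*(-90570955556/14042303) = -29274 + 90570955556/14042303 = -320503422466/14042303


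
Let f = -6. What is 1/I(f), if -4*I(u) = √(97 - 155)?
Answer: 2*I*√58/29 ≈ 0.52523*I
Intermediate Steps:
I(u) = -I*√58/4 (I(u) = -√(97 - 155)/4 = -I*√58/4)
1/I(f) = 1/(-I*√58/4) = 2*I*√58/29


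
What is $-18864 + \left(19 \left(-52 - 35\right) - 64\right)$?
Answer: $-20581$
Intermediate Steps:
$-18864 + \left(19 \left(-52 - 35\right) - 64\right) = -18864 + \left(19 \left(-87\right) - 64\right) = -18864 - 1717 = -20581$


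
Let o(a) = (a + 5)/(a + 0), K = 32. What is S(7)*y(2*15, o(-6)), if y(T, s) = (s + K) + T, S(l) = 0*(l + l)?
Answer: 0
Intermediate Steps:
S(l) = 0 (S(l) = 0*(2*l) = 0)
o(a) = (5 + a)/a
y(T, s) = 32 + T + s (y(T, s) = (s + 32) + T = (32 + s) + T = 32 + T + s)
S(7)*y(2*15, o(-6)) = 0*(32 + 2*15 + (5 - 6)/(-6)) = 0*(32 + 30 - 1/6*(-1)) = 0*(32 + 30 + 1/6) = 0*(373/6) = 0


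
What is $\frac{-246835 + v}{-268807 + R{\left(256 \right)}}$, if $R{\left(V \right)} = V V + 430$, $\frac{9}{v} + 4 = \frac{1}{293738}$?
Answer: $\frac{290021673727}{238328235791} \approx 1.2169$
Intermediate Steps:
$v = - \frac{2643642}{1174951}$ ($v = \frac{9}{-4 + \frac{1}{293738}} = \frac{9}{- \frac{1174951}{293738}} = 9 \left(- \frac{293738}{1174951}\right) = - \frac{2643642}{1174951} \approx -2.25$)
$R{\left(V \right)} = 430 + V^{2}$ ($R{\left(V \right)} = V^{2} + 430 = 430 + V^{2}$)
$\frac{-246835 + v}{-268807 + R{\left(256 \right)}} = \frac{-246835 - \frac{2643642}{1174951}}{-268807 + \left(430 + 256^{2}\right)} = - \frac{290021673727}{1174951 \left(-268807 + \left(430 + 65536\right)\right)} = - \frac{290021673727}{1174951 \left(-268807 + 65966\right)} = - \frac{290021673727}{1174951 \left(-202841\right)} = \left(- \frac{290021673727}{1174951}\right) \left(- \frac{1}{202841}\right) = \frac{290021673727}{238328235791}$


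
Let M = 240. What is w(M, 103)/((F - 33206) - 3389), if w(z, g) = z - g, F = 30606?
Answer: -137/5989 ≈ -0.022875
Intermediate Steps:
w(M, 103)/((F - 33206) - 3389) = (240 - 1*103)/((30606 - 33206) - 3389) = (240 - 103)/(-2600 - 3389) = 137/(-5989) = 137*(-1/5989) = -137/5989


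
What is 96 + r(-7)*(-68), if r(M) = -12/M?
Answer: -144/7 ≈ -20.571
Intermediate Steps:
96 + r(-7)*(-68) = 96 - 12/(-7)*(-68) = 96 - 12*(-1/7)*(-68) = 96 + (12/7)*(-68) = 96 - 816/7 = -144/7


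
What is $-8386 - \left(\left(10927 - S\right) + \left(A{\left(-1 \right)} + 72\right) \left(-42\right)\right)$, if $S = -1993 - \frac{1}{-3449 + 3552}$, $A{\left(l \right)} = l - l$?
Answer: $- \frac{1883047}{103} \approx -18282.0$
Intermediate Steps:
$A{\left(l \right)} = 0$
$S = - \frac{205280}{103}$ ($S = -1993 - \frac{1}{103} = - \frac{205280}{103} \approx -1993.0$)
$-8386 - \left(\left(10927 - S\right) + \left(A{\left(-1 \right)} + 72\right) \left(-42\right)\right) = -8386 - \left(\left(10927 - - \frac{205280}{103}\right) + \left(0 + 72\right) \left(-42\right)\right) = -8386 - \left(\left(10927 + \frac{205280}{103}\right) + 72 \left(-42\right)\right) = -8386 - \left(\frac{1330761}{103} - 3024\right) = -8386 - \frac{1019289}{103} = - \frac{1883047}{103}$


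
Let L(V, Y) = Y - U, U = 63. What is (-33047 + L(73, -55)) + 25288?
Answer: -7877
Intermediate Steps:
L(V, Y) = -63 + Y (L(V, Y) = Y - 1*63 = Y - 63 = -63 + Y)
(-33047 + L(73, -55)) + 25288 = (-33047 + (-63 - 55)) + 25288 = (-33047 - 118) + 25288 = -33165 + 25288 = -7877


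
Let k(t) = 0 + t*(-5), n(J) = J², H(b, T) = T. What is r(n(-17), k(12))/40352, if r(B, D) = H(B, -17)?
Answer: -17/40352 ≈ -0.00042129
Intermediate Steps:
k(t) = -5*t (k(t) = 0 - 5*t = -5*t)
r(B, D) = -17
r(n(-17), k(12))/40352 = -17/40352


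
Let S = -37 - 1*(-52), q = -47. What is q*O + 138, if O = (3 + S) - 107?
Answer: 4321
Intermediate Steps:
S = 15 (S = -37 + 52 = 15)
O = -89 (O = (3 + 15) - 107 = 18 - 107 = -89)
q*O + 138 = -47*(-89) + 138 = 4183 + 138 = 4321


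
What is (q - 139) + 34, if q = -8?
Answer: -113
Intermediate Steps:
(q - 139) + 34 = (-8 - 139) + 34 = -147 + 34 = -113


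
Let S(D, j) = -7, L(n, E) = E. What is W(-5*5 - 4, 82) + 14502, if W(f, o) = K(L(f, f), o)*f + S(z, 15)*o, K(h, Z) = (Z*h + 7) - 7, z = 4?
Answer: 82890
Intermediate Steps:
K(h, Z) = Z*h (K(h, Z) = (7 + Z*h) - 7 = Z*h)
W(f, o) = -7*o + o*f**2 (W(f, o) = (o*f)*f - 7*o = (f*o)*f - 7*o = o*f**2 - 7*o = -7*o + o*f**2)
W(-5*5 - 4, 82) + 14502 = 82*(-7 + (-5*5 - 4)**2) + 14502 = 82*(-7 + (-25 - 4)**2) + 14502 = 82*(-7 + (-29)**2) + 14502 = 82*(-7 + 841) + 14502 = 82*834 + 14502 = 68388 + 14502 = 82890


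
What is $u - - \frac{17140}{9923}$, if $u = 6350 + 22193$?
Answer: $\frac{283249329}{9923} \approx 28545.0$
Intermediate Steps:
$u = 28543$
$u - - \frac{17140}{9923} = 28543 - - \frac{17140}{9923} = 28543 + \frac{17140}{9923} = \frac{283249329}{9923}$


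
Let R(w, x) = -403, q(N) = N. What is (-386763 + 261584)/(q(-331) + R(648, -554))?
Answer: 125179/734 ≈ 170.54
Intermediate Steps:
(-386763 + 261584)/(q(-331) + R(648, -554)) = (-386763 + 261584)/(-331 - 403) = -125179/(-734) = -125179*(-1/734) = 125179/734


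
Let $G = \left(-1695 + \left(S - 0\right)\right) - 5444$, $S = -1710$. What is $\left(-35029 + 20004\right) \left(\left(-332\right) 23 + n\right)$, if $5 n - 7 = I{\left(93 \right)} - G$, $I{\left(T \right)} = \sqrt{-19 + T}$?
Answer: $88118620 - 3005 \sqrt{74} \approx 8.8093 \cdot 10^{7}$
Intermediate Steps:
$G = -8849$ ($G = \left(-1695 - 1710\right) - 5444 = -3405 - 5444 = -8849$)
$n = \frac{8856}{5} + \frac{\sqrt{74}}{5}$ ($n = \frac{7}{5} + \frac{\sqrt{-19 + 93} - -8849}{5} = \frac{7}{5} + \frac{\sqrt{74} + 8849}{5} = \frac{7}{5} + \frac{8849 + \sqrt{74}}{5} = \frac{7}{5} + \left(\frac{8849}{5} + \frac{\sqrt{74}}{5}\right) = \frac{8856}{5} + \frac{\sqrt{74}}{5} \approx 1772.9$)
$\left(-35029 + 20004\right) \left(\left(-332\right) 23 + n\right) = \left(-35029 + 20004\right) \left(\left(-332\right) 23 + \left(\frac{8856}{5} + \frac{\sqrt{74}}{5}\right)\right) = - 15025 \left(-7636 + \left(\frac{8856}{5} + \frac{\sqrt{74}}{5}\right)\right) = - 15025 \left(- \frac{29324}{5} + \frac{\sqrt{74}}{5}\right) = 88118620 - 3005 \sqrt{74}$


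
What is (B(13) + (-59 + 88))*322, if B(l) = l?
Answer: 13524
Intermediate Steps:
(B(13) + (-59 + 88))*322 = (13 + (-59 + 88))*322 = (13 + 29)*322 = 42*322 = 13524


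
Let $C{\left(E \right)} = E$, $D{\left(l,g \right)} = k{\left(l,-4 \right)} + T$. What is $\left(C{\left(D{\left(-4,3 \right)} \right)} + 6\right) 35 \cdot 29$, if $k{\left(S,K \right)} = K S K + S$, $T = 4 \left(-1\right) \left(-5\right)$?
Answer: $-42630$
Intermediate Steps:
$T = 20$ ($T = \left(-4\right) \left(-5\right) = 20$)
$k{\left(S,K \right)} = S + S K^{2}$ ($k{\left(S,K \right)} = S K^{2} + S = S + S K^{2}$)
$D{\left(l,g \right)} = 20 + 17 l$ ($D{\left(l,g \right)} = l \left(1 + \left(-4\right)^{2}\right) + 20 = l \left(1 + 16\right) + 20 = l 17 + 20 = 17 l + 20 = 20 + 17 l$)
$\left(C{\left(D{\left(-4,3 \right)} \right)} + 6\right) 35 \cdot 29 = \left(\left(20 + 17 \left(-4\right)\right) + 6\right) 35 \cdot 29 = \left(\left(20 - 68\right) + 6\right) 35 \cdot 29 = \left(-48 + 6\right) 35 \cdot 29 = \left(-42\right) 35 \cdot 29 = \left(-1470\right) 29 = -42630$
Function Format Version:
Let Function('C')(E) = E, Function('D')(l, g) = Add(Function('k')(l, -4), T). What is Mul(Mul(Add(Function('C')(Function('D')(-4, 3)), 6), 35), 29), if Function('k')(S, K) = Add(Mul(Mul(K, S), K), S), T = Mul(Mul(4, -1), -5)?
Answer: -42630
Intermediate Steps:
T = 20 (T = Mul(-4, -5) = 20)
Function('k')(S, K) = Add(S, Mul(S, Pow(K, 2))) (Function('k')(S, K) = Add(Mul(S, Pow(K, 2)), S) = Add(S, Mul(S, Pow(K, 2))))
Function('D')(l, g) = Add(20, Mul(17, l)) (Function('D')(l, g) = Add(Mul(l, Add(1, Pow(-4, 2))), 20) = Add(Mul(l, Add(1, 16)), 20) = Add(Mul(l, 17), 20) = Add(Mul(17, l), 20) = Add(20, Mul(17, l)))
Mul(Mul(Add(Function('C')(Function('D')(-4, 3)), 6), 35), 29) = Mul(Mul(Add(Add(20, Mul(17, -4)), 6), 35), 29) = Mul(Mul(Add(Add(20, -68), 6), 35), 29) = Mul(Mul(Add(-48, 6), 35), 29) = Mul(Mul(-42, 35), 29) = Mul(-1470, 29) = -42630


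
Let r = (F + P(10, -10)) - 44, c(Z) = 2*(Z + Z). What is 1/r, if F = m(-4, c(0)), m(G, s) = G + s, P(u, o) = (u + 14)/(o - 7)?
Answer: -17/840 ≈ -0.020238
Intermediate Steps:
c(Z) = 4*Z (c(Z) = 2*(2*Z) = 4*Z)
P(u, o) = (14 + u)/(-7 + o)
F = -4 (F = -4 + 4*0 = -4 + 0 = -4)
r = -840/17 (r = (-4 + (14 + 10)/(-7 - 10)) - 44 = (-4 + 24/(-17)) - 44 = (-4 - 1/17*24) - 44 = (-4 - 24/17) - 44 = -92/17 - 44 = -840/17 ≈ -49.412)
1/r = 1/(-840/17) = -17/840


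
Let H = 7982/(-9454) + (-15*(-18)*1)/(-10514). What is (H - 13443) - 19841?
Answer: -827123660108/24849839 ≈ -33285.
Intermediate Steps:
H = -21618832/24849839 (H = 7982*(-1/9454) + (270*1)*(-1/10514) = -3991/4727 + 270*(-1/10514) = -3991/4727 - 135/5257 = -21618832/24849839 ≈ -0.86998)
(H - 13443) - 19841 = (-21618832/24849839 - 13443) - 19841 = -334078004509/24849839 - 19841 = -827123660108/24849839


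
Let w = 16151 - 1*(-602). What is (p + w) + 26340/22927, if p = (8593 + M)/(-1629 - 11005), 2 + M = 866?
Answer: 4852785214575/289659718 ≈ 16753.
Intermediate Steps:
w = 16753 (w = 16151 + 602 = 16753)
M = 864 (M = -2 + 866 = 864)
p = -9457/12634 (p = (8593 + 864)/(-1629 - 11005) = 9457/(-12634) = 9457*(-1/12634) = -9457/12634 ≈ -0.74854)
(p + w) + 26340/22927 = (-9457/12634 + 16753) + 26340/22927 = 211647945/12634 + 26340*(1/22927) = 211647945/12634 + 26340/22927 = 4852785214575/289659718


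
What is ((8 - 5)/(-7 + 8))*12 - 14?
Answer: 22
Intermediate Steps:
((8 - 5)/(-7 + 8))*12 - 14 = (3/1)*12 - 14 = (3*1)*12 - 14 = 3*12 - 14 = 36 - 14 = 22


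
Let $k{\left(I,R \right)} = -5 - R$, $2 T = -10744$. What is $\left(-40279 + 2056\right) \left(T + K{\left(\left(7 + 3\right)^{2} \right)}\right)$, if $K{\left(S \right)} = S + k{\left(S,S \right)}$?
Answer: $205525071$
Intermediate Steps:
$T = -5372$ ($T = \frac{1}{2} \left(-10744\right) = -5372$)
$K{\left(S \right)} = -5$ ($K{\left(S \right)} = S - \left(5 + S\right) = -5$)
$\left(-40279 + 2056\right) \left(T + K{\left(\left(7 + 3\right)^{2} \right)}\right) = \left(-40279 + 2056\right) \left(-5372 - 5\right) = \left(-38223\right) \left(-5377\right) = 205525071$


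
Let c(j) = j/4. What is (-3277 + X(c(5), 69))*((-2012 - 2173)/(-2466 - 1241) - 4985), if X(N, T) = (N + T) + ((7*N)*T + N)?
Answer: 96135755235/7414 ≈ 1.2967e+7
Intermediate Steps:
c(j) = j/4 (c(j) = j*(¼) = j/4)
X(N, T) = T + 2*N + 7*N*T (X(N, T) = (N + T) + (7*N*T + N) = (N + T) + (N + 7*N*T) = T + 2*N + 7*N*T)
(-3277 + X(c(5), 69))*((-2012 - 2173)/(-2466 - 1241) - 4985) = (-3277 + (69 + 2*((¼)*5) + 7*((¼)*5)*69))*((-2012 - 2173)/(-2466 - 1241) - 4985) = (-3277 + (69 + 2*(5/4) + 7*(5/4)*69))*(-4185/(-3707) - 4985) = (-3277 + (69 + 5/2 + 2415/4))*(-4185*(-1/3707) - 4985) = (-3277 + 2701/4)*(4185/3707 - 4985) = -10407/4*(-18475210/3707) = 96135755235/7414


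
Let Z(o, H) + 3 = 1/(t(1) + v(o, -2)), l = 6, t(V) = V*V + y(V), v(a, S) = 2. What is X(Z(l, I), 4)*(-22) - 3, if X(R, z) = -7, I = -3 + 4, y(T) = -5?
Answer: 151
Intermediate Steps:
I = 1
t(V) = -5 + V² (t(V) = V*V - 5 = V² - 5 = -5 + V²)
Z(o, H) = -7/2 (Z(o, H) = -3 + 1/((-5 + 1²) + 2) = -3 + 1/((-5 + 1) + 2) = -3 + 1/(-4 + 2) = -3 + 1/(-2) = -3 - ½ = -7/2)
X(Z(l, I), 4)*(-22) - 3 = -7*(-22) - 3 = 154 - 3 = 151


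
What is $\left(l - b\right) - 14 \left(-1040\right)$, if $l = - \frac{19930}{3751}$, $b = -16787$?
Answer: $\frac{117562667}{3751} \approx 31342.0$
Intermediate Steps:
$l = - \frac{19930}{3751}$ ($l = \left(-19930\right) \frac{1}{3751} = - \frac{19930}{3751} \approx -5.3132$)
$\left(l - b\right) - 14 \left(-1040\right) = \left(- \frac{19930}{3751} - -16787\right) - 14 \left(-1040\right) = \left(- \frac{19930}{3751} + 16787\right) - -14560 = \frac{62948107}{3751} + 14560 = \frac{117562667}{3751}$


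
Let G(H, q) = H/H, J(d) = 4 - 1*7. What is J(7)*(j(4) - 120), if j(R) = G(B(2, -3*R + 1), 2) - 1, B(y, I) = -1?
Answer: 360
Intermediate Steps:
J(d) = -3 (J(d) = 4 - 7 = -3)
G(H, q) = 1
j(R) = 0 (j(R) = 1 - 1 = 0)
J(7)*(j(4) - 120) = -3*(0 - 120) = -3*(-120) = 360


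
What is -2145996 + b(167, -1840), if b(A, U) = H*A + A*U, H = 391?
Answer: -2387979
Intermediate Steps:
b(A, U) = 391*A + A*U
-2145996 + b(167, -1840) = -2145996 + 167*(391 - 1840) = -2145996 + 167*(-1449) = -2145996 - 241983 = -2387979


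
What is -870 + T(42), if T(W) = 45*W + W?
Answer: 1062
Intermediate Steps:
T(W) = 46*W
-870 + T(42) = -870 + 46*42 = -870 + 1932 = 1062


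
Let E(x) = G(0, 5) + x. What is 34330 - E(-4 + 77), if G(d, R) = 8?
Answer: 34249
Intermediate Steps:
E(x) = 8 + x
34330 - E(-4 + 77) = 34330 - (8 + (-4 + 77)) = 34330 - (8 + 73) = 34330 - 1*81 = 34330 - 81 = 34249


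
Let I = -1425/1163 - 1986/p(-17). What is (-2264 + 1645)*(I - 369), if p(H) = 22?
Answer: 3646622469/12793 ≈ 2.8505e+5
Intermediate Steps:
I = -1170534/12793 (I = -1425/1163 - 1986/22 = -1425*1/1163 - 1986*1/22 = -1425/1163 - 993/11 = -1170534/12793 ≈ -91.498)
(-2264 + 1645)*(I - 369) = (-2264 + 1645)*(-1170534/12793 - 369) = -619*(-5891151/12793) = 3646622469/12793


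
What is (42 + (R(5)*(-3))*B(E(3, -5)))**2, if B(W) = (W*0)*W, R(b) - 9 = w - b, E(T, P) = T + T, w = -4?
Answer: 1764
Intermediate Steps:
E(T, P) = 2*T
R(b) = 5 - b (R(b) = 9 + (-4 - b) = 5 - b)
B(W) = 0 (B(W) = 0*W = 0)
(42 + (R(5)*(-3))*B(E(3, -5)))**2 = (42 + ((5 - 1*5)*(-3))*0)**2 = (42 + ((5 - 5)*(-3))*0)**2 = (42 + (0*(-3))*0)**2 = (42 + 0*0)**2 = (42 + 0)**2 = 42**2 = 1764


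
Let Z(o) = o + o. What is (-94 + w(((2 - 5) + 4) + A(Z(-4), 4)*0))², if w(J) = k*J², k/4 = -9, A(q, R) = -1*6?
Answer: 16900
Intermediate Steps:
Z(o) = 2*o
A(q, R) = -6
k = -36 (k = 4*(-9) = -36)
w(J) = -36*J²
(-94 + w(((2 - 5) + 4) + A(Z(-4), 4)*0))² = (-94 - 36*(((2 - 5) + 4) - 6*0)²)² = (-94 - 36*((-3 + 4) + 0)²)² = (-94 - 36*(1 + 0)²)² = (-94 - 36*1²)² = (-94 - 36*1)² = (-94 - 36)² = (-130)² = 16900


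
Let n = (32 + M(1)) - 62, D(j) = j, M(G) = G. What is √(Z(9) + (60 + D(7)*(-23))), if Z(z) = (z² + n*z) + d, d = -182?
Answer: I*√463 ≈ 21.517*I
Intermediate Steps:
n = -29 (n = (32 + 1) - 62 = 33 - 62 = -29)
Z(z) = -182 + z² - 29*z (Z(z) = (z² - 29*z) - 182 = -182 + z² - 29*z)
√(Z(9) + (60 + D(7)*(-23))) = √((-182 + 9² - 29*9) + (60 + 7*(-23))) = √((-182 + 81 - 261) + (60 - 161)) = √(-362 - 101) = √(-463) = I*√463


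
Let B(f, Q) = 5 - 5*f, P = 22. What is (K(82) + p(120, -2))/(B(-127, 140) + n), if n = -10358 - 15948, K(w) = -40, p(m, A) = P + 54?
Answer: -18/12833 ≈ -0.0014026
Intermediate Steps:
p(m, A) = 76 (p(m, A) = 22 + 54 = 76)
n = -26306
(K(82) + p(120, -2))/(B(-127, 140) + n) = (-40 + 76)/((5 - 5*(-127)) - 26306) = 36/((5 + 635) - 26306) = 36/(640 - 26306) = 36/(-25666) = 36*(-1/25666) = -18/12833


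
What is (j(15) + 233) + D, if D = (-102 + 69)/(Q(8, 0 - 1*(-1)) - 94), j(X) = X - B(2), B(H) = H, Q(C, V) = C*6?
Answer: 11349/46 ≈ 246.72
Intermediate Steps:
Q(C, V) = 6*C
j(X) = -2 + X (j(X) = X - 1*2 = X - 2 = -2 + X)
D = 33/46 (D = (-102 + 69)/(6*8 - 94) = -33/(48 - 94) = -33/(-46) = -33*(-1/46) = 33/46 ≈ 0.71739)
(j(15) + 233) + D = ((-2 + 15) + 233) + 33/46 = (13 + 233) + 33/46 = 246 + 33/46 = 11349/46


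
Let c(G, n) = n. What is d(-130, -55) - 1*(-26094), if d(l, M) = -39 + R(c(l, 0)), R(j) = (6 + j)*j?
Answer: 26055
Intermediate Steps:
R(j) = j*(6 + j)
d(l, M) = -39 (d(l, M) = -39 + 0*(6 + 0) = -39 + 0*6 = -39 + 0 = -39)
d(-130, -55) - 1*(-26094) = -39 - 1*(-26094) = -39 + 26094 = 26055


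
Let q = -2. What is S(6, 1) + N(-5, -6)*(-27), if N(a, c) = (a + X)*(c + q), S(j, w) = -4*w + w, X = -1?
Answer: -1299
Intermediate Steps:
S(j, w) = -3*w
N(a, c) = (-1 + a)*(-2 + c) (N(a, c) = (a - 1)*(c - 2) = (-1 + a)*(-2 + c))
S(6, 1) + N(-5, -6)*(-27) = -3*1 + (2 - 1*(-6) - 2*(-5) - 5*(-6))*(-27) = -3 + (2 + 6 + 10 + 30)*(-27) = -3 + 48*(-27) = -3 - 1296 = -1299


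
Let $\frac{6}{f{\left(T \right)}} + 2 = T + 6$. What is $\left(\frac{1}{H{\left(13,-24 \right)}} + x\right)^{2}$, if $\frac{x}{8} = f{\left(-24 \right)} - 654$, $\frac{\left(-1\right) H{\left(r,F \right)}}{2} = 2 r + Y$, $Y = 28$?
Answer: $\frac{7989560149561}{291600} \approx 2.7399 \cdot 10^{7}$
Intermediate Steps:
$f{\left(T \right)} = \frac{6}{4 + T}$ ($f{\left(T \right)} = \frac{6}{-2 + \left(T + 6\right)} = \frac{6}{-2 + \left(6 + T\right)} = \frac{6}{4 + T}$)
$H{\left(r,F \right)} = -56 - 4 r$ ($H{\left(r,F \right)} = - 2 \left(2 r + 28\right) = - 2 \left(28 + 2 r\right) = -56 - 4 r$)
$x = - \frac{26172}{5}$ ($x = 8 \left(\frac{6}{4 - 24} - 654\right) = 8 \left(\frac{6}{-20} - 654\right) = 8 \left(6 \left(- \frac{1}{20}\right) - 654\right) = 8 \left(- \frac{3}{10} - 654\right) = 8 \left(- \frac{6543}{10}\right) = - \frac{26172}{5} \approx -5234.4$)
$\left(\frac{1}{H{\left(13,-24 \right)}} + x\right)^{2} = \left(\frac{1}{-56 - 52} - \frac{26172}{5}\right)^{2} = \left(\frac{1}{-108} - \frac{26172}{5}\right)^{2} = \left(- \frac{1}{108} - \frac{26172}{5}\right)^{2} = \left(- \frac{2826581}{540}\right)^{2} = \frac{7989560149561}{291600}$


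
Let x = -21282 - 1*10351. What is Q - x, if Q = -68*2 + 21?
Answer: 31518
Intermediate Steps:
x = -31633 (x = -21282 - 10351 = -31633)
Q = -115 (Q = -136 + 21 = -115)
Q - x = -115 - 1*(-31633) = -115 + 31633 = 31518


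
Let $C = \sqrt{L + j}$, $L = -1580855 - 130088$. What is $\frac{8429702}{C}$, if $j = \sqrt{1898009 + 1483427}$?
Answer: $- \frac{8429702 i}{\sqrt{1710943 - 2 \sqrt{845359}}} \approx - 6448.0 i$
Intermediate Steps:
$L = -1710943$ ($L = -1580855 - 130088 = -1710943$)
$j = 2 \sqrt{845359}$ ($j = \sqrt{3381436} = 2 \sqrt{845359} \approx 1838.9$)
$C = \sqrt{-1710943 + 2 \sqrt{845359}} \approx 1307.3 i$
$\frac{8429702}{C} = \frac{8429702}{\sqrt{-1710943 + 2 \sqrt{845359}}}$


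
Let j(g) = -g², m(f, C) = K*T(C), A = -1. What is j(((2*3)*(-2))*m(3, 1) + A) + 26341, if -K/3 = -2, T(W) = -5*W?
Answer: -102540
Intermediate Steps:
K = 6 (K = -3*(-2) = 6)
m(f, C) = -30*C (m(f, C) = 6*(-5*C) = -30*C)
j(((2*3)*(-2))*m(3, 1) + A) + 26341 = -(((2*3)*(-2))*(-30*1) - 1)² + 26341 = -((6*(-2))*(-30) - 1)² + 26341 = -(-12*(-30) - 1)² + 26341 = -(360 - 1)² + 26341 = -1*359² + 26341 = -1*128881 + 26341 = -128881 + 26341 = -102540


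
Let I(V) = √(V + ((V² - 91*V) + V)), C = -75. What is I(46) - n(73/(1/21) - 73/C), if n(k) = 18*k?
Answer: -690288/25 + I*√1978 ≈ -27612.0 + 44.475*I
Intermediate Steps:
I(V) = √(V² - 89*V) (I(V) = √(V + (V² - 90*V)) = √(V² - 89*V))
I(46) - n(73/(1/21) - 73/C) = √(46*(-89 + 46)) - 18*(73/(1/21) - 73/(-75)) = √(46*(-43)) - 18*(73/(1/21) - 73*(-1/75)) = √(-1978) - 18*(73*21 + 73/75) = I*√1978 - 18*(1533 + 73/75) = I*√1978 - 18*115048/75 = I*√1978 - 1*690288/25 = I*√1978 - 690288/25 = -690288/25 + I*√1978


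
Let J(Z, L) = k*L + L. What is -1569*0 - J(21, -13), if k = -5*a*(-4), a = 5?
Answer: 1313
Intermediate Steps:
k = 100 (k = -5*5*(-4) = -25*(-4) = 100)
J(Z, L) = 101*L (J(Z, L) = 100*L + L = 101*L)
-1569*0 - J(21, -13) = -1569*0 - 101*(-13) = 0 - 1*(-1313) = 0 + 1313 = 1313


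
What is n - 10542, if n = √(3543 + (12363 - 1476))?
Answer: -10542 + √14430 ≈ -10422.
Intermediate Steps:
n = √14430 (n = √(3543 + 10887) = √14430 ≈ 120.12)
n - 10542 = √14430 - 10542 = -10542 + √14430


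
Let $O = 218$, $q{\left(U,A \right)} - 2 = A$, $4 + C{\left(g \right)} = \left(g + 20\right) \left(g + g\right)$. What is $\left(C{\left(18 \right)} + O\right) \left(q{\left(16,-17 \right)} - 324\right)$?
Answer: $-536298$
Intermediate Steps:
$C{\left(g \right)} = -4 + 2 g \left(20 + g\right)$ ($C{\left(g \right)} = -4 + \left(g + 20\right) \left(g + g\right) = -4 + \left(20 + g\right) 2 g = -4 + 2 g \left(20 + g\right)$)
$q{\left(U,A \right)} = 2 + A$
$\left(C{\left(18 \right)} + O\right) \left(q{\left(16,-17 \right)} - 324\right) = \left(\left(-4 + 2 \cdot 18^{2} + 40 \cdot 18\right) + 218\right) \left(\left(2 - 17\right) - 324\right) = \left(\left(-4 + 2 \cdot 324 + 720\right) + 218\right) \left(-15 - 324\right) = \left(\left(-4 + 648 + 720\right) + 218\right) \left(-339\right) = \left(1364 + 218\right) \left(-339\right) = 1582 \left(-339\right) = -536298$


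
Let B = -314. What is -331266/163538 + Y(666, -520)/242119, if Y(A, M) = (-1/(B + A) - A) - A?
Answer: -14154558129289/6968835635872 ≈ -2.0311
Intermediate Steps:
Y(A, M) = -1/(-314 + A) - 2*A (Y(A, M) = (-1/(-314 + A) - A) - A = (-A - 1/(-314 + A)) - A = -1/(-314 + A) - 2*A)
-331266/163538 + Y(666, -520)/242119 = -331266/163538 + ((-1 - 2*666**2 + 628*666)/(-314 + 666))/242119 = -331266*1/163538 + ((-1 - 2*443556 + 418248)/352)*(1/242119) = -165633/81769 + ((-1 - 887112 + 418248)/352)*(1/242119) = -165633/81769 + ((1/352)*(-468865))*(1/242119) = -165633/81769 - 468865/352*1/242119 = -165633/81769 - 468865/85225888 = -14154558129289/6968835635872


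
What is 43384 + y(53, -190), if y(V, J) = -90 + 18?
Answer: 43312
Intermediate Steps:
y(V, J) = -72
43384 + y(53, -190) = 43384 - 72 = 43312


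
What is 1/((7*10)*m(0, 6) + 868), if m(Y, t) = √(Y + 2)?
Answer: 31/26558 - 5*√2/53116 ≈ 0.0010341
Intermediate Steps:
m(Y, t) = √(2 + Y)
1/((7*10)*m(0, 6) + 868) = 1/((7*10)*√(2 + 0) + 868) = 1/(70*√2 + 868) = 1/(868 + 70*√2)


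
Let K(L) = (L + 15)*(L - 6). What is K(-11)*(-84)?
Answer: 5712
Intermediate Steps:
K(L) = (-6 + L)*(15 + L) (K(L) = (15 + L)*(-6 + L) = (-6 + L)*(15 + L))
K(-11)*(-84) = (-90 + (-11)² + 9*(-11))*(-84) = (-90 + 121 - 99)*(-84) = -68*(-84) = 5712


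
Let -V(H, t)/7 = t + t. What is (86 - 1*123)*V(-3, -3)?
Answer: -1554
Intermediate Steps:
V(H, t) = -14*t (V(H, t) = -7*(t + t) = -14*t)
(86 - 1*123)*V(-3, -3) = (86 - 1*123)*(-14*(-3)) = (86 - 123)*42 = -37*42 = -1554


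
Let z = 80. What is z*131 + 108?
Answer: 10588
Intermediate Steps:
z*131 + 108 = 80*131 + 108 = 10480 + 108 = 10588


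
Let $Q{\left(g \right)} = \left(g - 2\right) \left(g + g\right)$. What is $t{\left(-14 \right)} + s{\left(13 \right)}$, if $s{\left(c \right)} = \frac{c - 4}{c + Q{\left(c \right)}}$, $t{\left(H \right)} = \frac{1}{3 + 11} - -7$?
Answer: $\frac{29727}{4186} \approx 7.1015$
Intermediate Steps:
$t{\left(H \right)} = \frac{99}{14}$ ($t{\left(H \right)} = \frac{1}{14} + 7 = \frac{99}{14}$)
$Q{\left(g \right)} = 2 g \left(-2 + g\right)$ ($Q{\left(g \right)} = \left(-2 + g\right) 2 g = 2 g \left(-2 + g\right)$)
$s{\left(c \right)} = \frac{-4 + c}{c + 2 c \left(-2 + c\right)}$ ($s{\left(c \right)} = \frac{c - 4}{c + 2 c \left(-2 + c\right)} = \frac{-4 + c}{c + 2 c \left(-2 + c\right)}$)
$t{\left(-14 \right)} + s{\left(13 \right)} = \frac{99}{14} + \frac{-4 + 13}{13 \left(-3 + 2 \cdot 13\right)} = \frac{99}{14} + \frac{1}{13} \frac{1}{-3 + 26} \cdot 9 = \frac{99}{14} + \frac{1}{13} \cdot \frac{1}{23} \cdot 9 = \frac{99}{14} + \frac{9}{299} = \frac{29727}{4186}$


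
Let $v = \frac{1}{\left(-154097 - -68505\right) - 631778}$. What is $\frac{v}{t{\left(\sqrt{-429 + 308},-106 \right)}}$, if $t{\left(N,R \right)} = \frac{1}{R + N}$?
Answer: $\frac{53}{358685} - \frac{11 i}{717370} \approx 0.00014776 - 1.5334 \cdot 10^{-5} i$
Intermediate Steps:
$t{\left(N,R \right)} = \frac{1}{N + R}$
$v = - \frac{1}{717370}$ ($v = \frac{1}{\left(-154097 + 68505\right) - 631778} = \frac{1}{-85592 - 631778} = \frac{1}{-717370} = - \frac{1}{717370} \approx -1.394 \cdot 10^{-6}$)
$\frac{v}{t{\left(\sqrt{-429 + 308},-106 \right)}} = - \frac{1}{717370 \frac{1}{\sqrt{-429 + 308} - 106}} = - \frac{1}{717370 \frac{1}{\sqrt{-121} - 106}} = - \frac{1}{717370 \frac{1}{11 i - 106}} = - \frac{1}{717370 \frac{1}{-106 + 11 i}} = - \frac{1}{717370 \frac{-106 - 11 i}{11357}} = - \frac{-106 + 11 i}{717370} = \frac{53}{358685} - \frac{11 i}{717370}$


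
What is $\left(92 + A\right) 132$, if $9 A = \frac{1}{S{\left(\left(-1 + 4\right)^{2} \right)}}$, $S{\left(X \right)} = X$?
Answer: $\frac{327932}{27} \approx 12146.0$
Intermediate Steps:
$A = \frac{1}{81}$ ($A = \frac{1}{9 \left(-1 + 4\right)^{2}} = \frac{1}{9 \cdot 3^{2}} = \frac{1}{9 \cdot 9} = \frac{1}{9} \cdot \frac{1}{9} = \frac{1}{81} \approx 0.012346$)
$\left(92 + A\right) 132 = \left(92 + \frac{1}{81}\right) 132 = \frac{7453}{81} \cdot 132 = \frac{327932}{27}$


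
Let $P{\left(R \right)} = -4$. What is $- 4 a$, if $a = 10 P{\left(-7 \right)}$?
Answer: $160$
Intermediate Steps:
$a = -40$ ($a = 10 \left(-4\right) = -40$)
$- 4 a = \left(-4\right) \left(-40\right) = 160$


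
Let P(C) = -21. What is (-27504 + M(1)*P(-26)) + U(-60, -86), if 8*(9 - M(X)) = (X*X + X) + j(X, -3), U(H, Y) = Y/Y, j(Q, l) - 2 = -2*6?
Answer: -27713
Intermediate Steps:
j(Q, l) = -10 (j(Q, l) = 2 - 2*6 = 2 - 12 = -10)
U(H, Y) = 1
M(X) = 41/4 - X/8 - X**2/8 (M(X) = 9 - ((X*X + X) - 10)/8 = 9 - ((X**2 + X) - 10)/8 = 9 - ((X + X**2) - 10)/8 = 9 - (-10 + X + X**2)/8 = 9 + (5/4 - X/8 - X**2/8) = 41/4 - X/8 - X**2/8)
(-27504 + M(1)*P(-26)) + U(-60, -86) = (-27504 + (41/4 - 1/8*1 - 1/8*1**2)*(-21)) + 1 = (-27504 + (41/4 - 1/8 - 1/8*1)*(-21)) + 1 = (-27504 + (41/4 - 1/8 - 1/8)*(-21)) + 1 = (-27504 + 10*(-21)) + 1 = (-27504 - 210) + 1 = -27714 + 1 = -27713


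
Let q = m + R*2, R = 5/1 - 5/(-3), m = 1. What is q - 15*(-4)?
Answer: 223/3 ≈ 74.333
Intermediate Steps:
R = 20/3 (R = 5*1 - 5*(-⅓) = 5 + 5/3 = 20/3 ≈ 6.6667)
q = 43/3 (q = 1 + (20/3)*2 = 1 + 40/3 = 43/3 ≈ 14.333)
q - 15*(-4) = 43/3 - 15*(-4) = 43/3 + 60 = 223/3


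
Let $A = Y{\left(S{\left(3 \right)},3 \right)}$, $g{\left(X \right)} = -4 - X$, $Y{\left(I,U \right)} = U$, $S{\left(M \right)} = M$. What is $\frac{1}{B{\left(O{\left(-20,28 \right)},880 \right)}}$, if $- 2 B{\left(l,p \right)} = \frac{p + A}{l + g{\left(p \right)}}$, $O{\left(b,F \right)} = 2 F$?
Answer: $\frac{1656}{883} \approx 1.8754$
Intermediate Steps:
$A = 3$
$B{\left(l,p \right)} = - \frac{3 + p}{2 \left(-4 + l - p\right)}$ ($B{\left(l,p \right)} = - \frac{\left(p + 3\right) \frac{1}{l - \left(4 + p\right)}}{2} = - \frac{\left(3 + p\right) \frac{1}{-4 + l - p}}{2} = - \frac{\frac{1}{-4 + l - p} \left(3 + p\right)}{2} = - \frac{3 + p}{2 \left(-4 + l - p\right)}$)
$\frac{1}{B{\left(O{\left(-20,28 \right)},880 \right)}} = \frac{1}{\frac{1}{2} \frac{1}{4 + 880 - 2 \cdot 28} \left(3 + 880\right)} = \frac{1}{\frac{1}{2} \frac{1}{4 + 880 - 56} \cdot 883} = \frac{1}{\frac{1}{2} \cdot \frac{1}{828} \cdot 883} = \frac{1}{\frac{883}{1656}} = \frac{1656}{883}$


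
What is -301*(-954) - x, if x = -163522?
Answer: 450676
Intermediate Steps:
-301*(-954) - x = -301*(-954) - 1*(-163522) = 287154 + 163522 = 450676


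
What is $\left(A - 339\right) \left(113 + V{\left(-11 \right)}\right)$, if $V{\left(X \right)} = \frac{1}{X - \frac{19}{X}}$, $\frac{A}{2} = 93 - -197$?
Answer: $\frac{2775115}{102} \approx 27207.0$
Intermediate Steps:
$A = 580$ ($A = 2 \left(93 - -197\right) = 2 \left(93 + 197\right) = 2 \cdot 290 = 580$)
$\left(A - 339\right) \left(113 + V{\left(-11 \right)}\right) = \left(580 - 339\right) \left(113 - \frac{11}{-19 + \left(-11\right)^{2}}\right) = 241 \left(113 - \frac{11}{-19 + 121}\right) = 241 \left(113 - \frac{11}{102}\right) = 241 \cdot \frac{11515}{102} = \frac{2775115}{102}$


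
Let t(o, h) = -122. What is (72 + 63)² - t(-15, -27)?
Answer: 18347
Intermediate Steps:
(72 + 63)² - t(-15, -27) = (72 + 63)² - 1*(-122) = 135² + 122 = 18225 + 122 = 18347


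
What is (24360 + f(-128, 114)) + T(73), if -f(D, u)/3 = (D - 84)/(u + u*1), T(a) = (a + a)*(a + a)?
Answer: 867897/19 ≈ 45679.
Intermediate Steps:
T(a) = 4*a**2 (T(a) = (2*a)*(2*a) = 4*a**2)
f(D, u) = -3*(-84 + D)/(2*u) (f(D, u) = -3*(D - 84)/(u + u*1) = -3*(-84 + D)/(u + u) = -3*(-84 + D)/(2*u))
(24360 + f(-128, 114)) + T(73) = (24360 + (3/2)*(84 - 1*(-128))/114) + 4*73**2 = (24360 + (3/2)*(1/114)*(84 + 128)) + 4*5329 = (24360 + (3/2)*(1/114)*212) + 21316 = (24360 + 53/19) + 21316 = 462893/19 + 21316 = 867897/19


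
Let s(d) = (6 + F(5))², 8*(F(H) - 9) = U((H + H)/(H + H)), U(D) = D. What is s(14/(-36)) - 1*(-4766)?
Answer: 319665/64 ≈ 4994.8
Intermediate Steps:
F(H) = 73/8 (F(H) = 9 + ((H + H)/(H + H))/8 = 9 + ((2*H)/((2*H)))/8 = 9 + ((2*H)*(1/(2*H)))/8 = 9 + (⅛)*1 = 9 + ⅛ = 73/8)
s(d) = 14641/64 (s(d) = (6 + 73/8)² = (121/8)² = 14641/64)
s(14/(-36)) - 1*(-4766) = 14641/64 - 1*(-4766) = 14641/64 + 4766 = 319665/64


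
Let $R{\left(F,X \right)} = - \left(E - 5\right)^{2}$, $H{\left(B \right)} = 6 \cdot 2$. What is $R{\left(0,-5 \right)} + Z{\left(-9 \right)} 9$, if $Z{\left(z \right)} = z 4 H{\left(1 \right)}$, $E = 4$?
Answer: $-3889$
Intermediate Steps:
$H{\left(B \right)} = 12$
$Z{\left(z \right)} = 48 z$ ($Z{\left(z \right)} = z 4 \cdot 12 = 4 z 12 = 48 z$)
$R{\left(F,X \right)} = -1$ ($R{\left(F,X \right)} = - \left(4 - 5\right)^{2} = - \left(-1\right)^{2} = \left(-1\right) 1 = -1$)
$R{\left(0,-5 \right)} + Z{\left(-9 \right)} 9 = -1 + 48 \left(-9\right) 9 = -1 - 3888 = -3889$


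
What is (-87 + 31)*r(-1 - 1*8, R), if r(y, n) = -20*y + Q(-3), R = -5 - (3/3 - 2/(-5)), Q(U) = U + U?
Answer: -9744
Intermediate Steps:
Q(U) = 2*U
R = -32/5 (R = -5 - (3*(1/3) - 2*(-1/5)) = -5 - (1 + 2/5) = -5 - 1*7/5 = -5 - 7/5 = -32/5 ≈ -6.4000)
r(y, n) = -6 - 20*y (r(y, n) = -20*y + 2*(-3) = -20*y - 6 = -6 - 20*y)
(-87 + 31)*r(-1 - 1*8, R) = (-87 + 31)*(-6 - 20*(-1 - 1*8)) = -56*(-6 - 20*(-1 - 8)) = -56*(-6 - 20*(-9)) = -56*(-6 + 180) = -56*174 = -9744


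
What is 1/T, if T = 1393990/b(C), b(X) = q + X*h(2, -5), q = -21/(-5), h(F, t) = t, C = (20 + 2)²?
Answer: -12079/6969950 ≈ -0.0017330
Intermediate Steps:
C = 484 (C = 22² = 484)
q = 21/5 (q = -21*(-⅕) = 21/5 ≈ 4.2000)
b(X) = 21/5 - 5*X (b(X) = 21/5 + X*(-5) = 21/5 - 5*X)
T = -6969950/12079 (T = 1393990/(21/5 - 5*484) = 1393990/(21/5 - 2420) = 1393990/(-12079/5) = 1393990*(-5/12079) = -6969950/12079 ≈ -577.03)
1/T = 1/(-6969950/12079) = -12079/6969950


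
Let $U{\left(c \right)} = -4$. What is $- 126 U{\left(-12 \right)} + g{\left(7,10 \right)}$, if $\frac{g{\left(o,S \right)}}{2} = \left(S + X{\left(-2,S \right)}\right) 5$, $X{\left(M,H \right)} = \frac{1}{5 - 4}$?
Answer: $614$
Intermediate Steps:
$X{\left(M,H \right)} = 1$ ($X{\left(M,H \right)} = 1^{-1} = 1$)
$g{\left(o,S \right)} = 10 + 10 S$ ($g{\left(o,S \right)} = 2 \left(S + 1\right) 5 = 2 \left(1 + S\right) 5 = 2 \left(5 + 5 S\right) = 10 + 10 S$)
$- 126 U{\left(-12 \right)} + g{\left(7,10 \right)} = \left(-126\right) \left(-4\right) + \left(10 + 10 \cdot 10\right) = 504 + \left(10 + 100\right) = 504 + 110 = 614$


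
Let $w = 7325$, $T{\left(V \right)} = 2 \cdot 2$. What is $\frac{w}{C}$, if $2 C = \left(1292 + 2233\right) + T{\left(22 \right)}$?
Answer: $\frac{14650}{3529} \approx 4.1513$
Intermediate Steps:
$T{\left(V \right)} = 4$
$C = \frac{3529}{2}$ ($C = \frac{\left(1292 + 2233\right) + 4}{2} = \frac{3525 + 4}{2} = \frac{1}{2} \cdot 3529 = \frac{3529}{2} \approx 1764.5$)
$\frac{w}{C} = \frac{7325}{\frac{3529}{2}} = 7325 \cdot \frac{2}{3529} = \frac{14650}{3529}$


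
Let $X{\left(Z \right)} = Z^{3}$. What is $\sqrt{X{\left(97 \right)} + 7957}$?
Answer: $\sqrt{920630} \approx 959.49$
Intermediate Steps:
$\sqrt{X{\left(97 \right)} + 7957} = \sqrt{97^{3} + 7957} = \sqrt{912673 + 7957} = \sqrt{920630}$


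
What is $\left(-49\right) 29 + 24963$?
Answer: $23542$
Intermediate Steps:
$\left(-49\right) 29 + 24963 = -1421 + 24963 = 23542$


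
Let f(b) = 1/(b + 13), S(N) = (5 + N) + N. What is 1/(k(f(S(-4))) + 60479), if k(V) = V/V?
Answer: 1/60480 ≈ 1.6534e-5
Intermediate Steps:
S(N) = 5 + 2*N
f(b) = 1/(13 + b)
k(V) = 1
1/(k(f(S(-4))) + 60479) = 1/(1 + 60479) = 1/60480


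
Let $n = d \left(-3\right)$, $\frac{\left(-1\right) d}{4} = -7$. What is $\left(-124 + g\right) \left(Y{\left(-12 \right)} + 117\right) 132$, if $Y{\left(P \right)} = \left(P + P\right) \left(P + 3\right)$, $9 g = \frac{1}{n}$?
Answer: $- \frac{38154215}{7} \approx -5.4506 \cdot 10^{6}$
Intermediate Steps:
$d = 28$ ($d = \left(-4\right) \left(-7\right) = 28$)
$n = -84$ ($n = 28 \left(-3\right) = -84$)
$g = - \frac{1}{756}$ ($g = \frac{1}{9 \left(-84\right)} = \frac{1}{9} \left(- \frac{1}{84}\right) = - \frac{1}{756} \approx -0.0013228$)
$Y{\left(P \right)} = 2 P \left(3 + P\right)$
$\left(-124 + g\right) \left(Y{\left(-12 \right)} + 117\right) 132 = \left(-124 - \frac{1}{756}\right) \left(2 \left(-12\right) \left(3 - 12\right) + 117\right) 132 = - \frac{93745 \left(2 \left(-12\right) \left(-9\right) + 117\right)}{756} \cdot 132 = - \frac{93745 \left(216 + 117\right)}{756} \cdot 132 = \left(- \frac{93745}{756}\right) 333 \cdot 132 = \left(- \frac{3468565}{84}\right) 132 = - \frac{38154215}{7}$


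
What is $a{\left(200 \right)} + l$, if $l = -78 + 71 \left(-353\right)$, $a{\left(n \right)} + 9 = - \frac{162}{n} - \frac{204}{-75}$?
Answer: $- \frac{2514809}{100} \approx -25148.0$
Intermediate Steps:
$a{\left(n \right)} = - \frac{157}{25} - \frac{162}{n}$ ($a{\left(n \right)} = -9 - \left(- \frac{68}{25} + \frac{162}{n}\right) = -9 + \left(- \frac{162}{n} + \frac{68}{25}\right) = -9 + \left(\frac{68}{25} - \frac{162}{n}\right) = - \frac{157}{25} - \frac{162}{n}$)
$l = -25141$ ($l = -78 - 25063 = -25141$)
$a{\left(200 \right)} + l = \left(- \frac{157}{25} - \frac{162}{200}\right) - 25141 = \left(- \frac{157}{25} - \frac{81}{100}\right) - 25141 = - \frac{709}{100} - 25141 = - \frac{2514809}{100}$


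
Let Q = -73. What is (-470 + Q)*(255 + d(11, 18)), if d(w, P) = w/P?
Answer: -832781/6 ≈ -1.3880e+5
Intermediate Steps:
(-470 + Q)*(255 + d(11, 18)) = (-470 - 73)*(255 + 11/18) = -543*(255 + 11*(1/18)) = -543*(255 + 11/18) = -543*4601/18 = -832781/6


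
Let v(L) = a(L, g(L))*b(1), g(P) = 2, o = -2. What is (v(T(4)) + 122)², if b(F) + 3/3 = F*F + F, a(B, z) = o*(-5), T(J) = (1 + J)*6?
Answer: 17424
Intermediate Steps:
T(J) = 6 + 6*J
a(B, z) = 10 (a(B, z) = -2*(-5) = 10)
b(F) = -1 + F + F² (b(F) = -1 + (F*F + F) = -1 + (F² + F) = -1 + (F + F²) = -1 + F + F²)
v(L) = 10 (v(L) = 10*(-1 + 1 + 1²) = 10*(-1 + 1 + 1) = 10*1 = 10)
(v(T(4)) + 122)² = (10 + 122)² = 132² = 17424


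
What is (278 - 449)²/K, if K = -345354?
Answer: -9747/115118 ≈ -0.084670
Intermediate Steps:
(278 - 449)²/K = (278 - 449)²/(-345354) = (-171)²*(-1/345354) = 29241*(-1/345354) = -9747/115118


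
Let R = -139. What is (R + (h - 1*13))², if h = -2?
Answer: 23716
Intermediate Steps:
(R + (h - 1*13))² = (-139 + (-2 - 1*13))² = (-139 + (-2 - 13))² = (-139 - 15)² = (-154)² = 23716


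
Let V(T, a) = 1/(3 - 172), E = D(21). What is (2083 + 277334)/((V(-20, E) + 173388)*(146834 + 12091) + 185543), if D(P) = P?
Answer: 3632421/358226342534 ≈ 1.0140e-5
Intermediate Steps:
E = 21
V(T, a) = -1/169 (V(T, a) = 1/(-169) = -1/169)
(2083 + 277334)/((V(-20, E) + 173388)*(146834 + 12091) + 185543) = (2083 + 277334)/((-1/169 + 173388)*(146834 + 12091) + 185543) = 279417/((29302571/169)*158925 + 185543) = 279417/(358223930475/13 + 185543) = 279417/(358226342534/13) = 279417*(13/358226342534) = 3632421/358226342534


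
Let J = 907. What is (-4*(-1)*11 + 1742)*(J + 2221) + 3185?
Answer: 5589793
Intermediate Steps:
(-4*(-1)*11 + 1742)*(J + 2221) + 3185 = (-4*(-1)*11 + 1742)*(907 + 2221) + 3185 = (4*11 + 1742)*3128 + 3185 = (44 + 1742)*3128 + 3185 = 1786*3128 + 3185 = 5586608 + 3185 = 5589793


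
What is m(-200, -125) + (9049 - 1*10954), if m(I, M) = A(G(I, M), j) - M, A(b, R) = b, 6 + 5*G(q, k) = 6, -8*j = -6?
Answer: -1780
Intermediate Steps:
j = ¾ (j = -⅛*(-6) = ¾ ≈ 0.75000)
G(q, k) = 0 (G(q, k) = -6/5 + (⅕)*6 = -6/5 + 6/5 = 0)
m(I, M) = -M (m(I, M) = 0 - M = -M)
m(-200, -125) + (9049 - 1*10954) = -1*(-125) + (9049 - 1*10954) = 125 + (9049 - 10954) = 125 - 1905 = -1780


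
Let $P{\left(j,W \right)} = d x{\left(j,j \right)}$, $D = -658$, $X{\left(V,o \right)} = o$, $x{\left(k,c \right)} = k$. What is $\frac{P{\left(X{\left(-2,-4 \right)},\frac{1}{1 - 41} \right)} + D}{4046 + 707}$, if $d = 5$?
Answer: $- \frac{678}{4753} \approx -0.14265$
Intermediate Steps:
$P{\left(j,W \right)} = 5 j$
$\frac{P{\left(X{\left(-2,-4 \right)},\frac{1}{1 - 41} \right)} + D}{4046 + 707} = \frac{5 \left(-4\right) - 658}{4046 + 707} = \frac{-20 - 658}{4753} = \left(-678\right) \frac{1}{4753} = - \frac{678}{4753}$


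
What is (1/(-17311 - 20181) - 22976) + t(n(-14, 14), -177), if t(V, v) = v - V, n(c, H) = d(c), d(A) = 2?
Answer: -868127261/37492 ≈ -23155.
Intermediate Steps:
n(c, H) = 2
(1/(-17311 - 20181) - 22976) + t(n(-14, 14), -177) = (1/(-17311 - 20181) - 22976) + (-177 - 1*2) = (1/(-37492) - 22976) + (-177 - 2) = (-1/37492 - 22976) - 179 = -861416193/37492 - 179 = -868127261/37492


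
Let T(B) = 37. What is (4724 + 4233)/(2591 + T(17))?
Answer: 8957/2628 ≈ 3.4083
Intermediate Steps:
(4724 + 4233)/(2591 + T(17)) = (4724 + 4233)/(2591 + 37) = 8957/2628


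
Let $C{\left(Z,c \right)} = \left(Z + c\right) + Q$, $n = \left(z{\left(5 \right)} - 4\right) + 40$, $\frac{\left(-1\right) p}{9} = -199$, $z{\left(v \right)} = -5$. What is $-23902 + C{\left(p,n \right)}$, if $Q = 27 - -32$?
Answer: $-22021$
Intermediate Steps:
$p = 1791$ ($p = \left(-9\right) \left(-199\right) = 1791$)
$n = 31$ ($n = \left(-5 - 4\right) + 40 = -9 + 40 = 31$)
$Q = 59$ ($Q = 27 + \left(-10 + 42\right) = 27 + 32 = 59$)
$C{\left(Z,c \right)} = 59 + Z + c$ ($C{\left(Z,c \right)} = \left(Z + c\right) + 59 = 59 + Z + c$)
$-23902 + C{\left(p,n \right)} = -23902 + \left(59 + 1791 + 31\right) = -23902 + 1881 = -22021$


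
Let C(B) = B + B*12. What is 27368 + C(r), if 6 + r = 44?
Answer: 27862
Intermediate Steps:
r = 38 (r = -6 + 44 = 38)
C(B) = 13*B (C(B) = B + 12*B = 13*B)
27368 + C(r) = 27368 + 13*38 = 27368 + 494 = 27862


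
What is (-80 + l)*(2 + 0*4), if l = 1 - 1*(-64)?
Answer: -30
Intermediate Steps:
l = 65 (l = 1 + 64 = 65)
(-80 + l)*(2 + 0*4) = (-80 + 65)*(2 + 0*4) = -15*(2 + 0) = -15*2 = -30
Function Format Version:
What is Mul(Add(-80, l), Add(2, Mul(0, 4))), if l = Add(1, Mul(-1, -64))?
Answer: -30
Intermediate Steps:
l = 65 (l = Add(1, 64) = 65)
Mul(Add(-80, l), Add(2, Mul(0, 4))) = Mul(Add(-80, 65), Add(2, Mul(0, 4))) = Mul(-15, Add(2, 0)) = Mul(-15, 2) = -30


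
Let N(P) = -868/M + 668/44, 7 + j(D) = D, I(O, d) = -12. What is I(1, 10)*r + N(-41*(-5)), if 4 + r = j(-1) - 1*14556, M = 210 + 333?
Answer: 1044257101/5973 ≈ 1.7483e+5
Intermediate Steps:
j(D) = -7 + D
M = 543
N(P) = 81133/5973 (N(P) = -868/543 + 668/44 = -868*1/543 + 668*(1/44) = -868/543 + 167/11 = 81133/5973)
r = -14568 (r = -4 + ((-7 - 1) - 1*14556) = -4 + (-8 - 14556) = -4 - 14564 = -14568)
I(1, 10)*r + N(-41*(-5)) = -12*(-14568) + 81133/5973 = 174816 + 81133/5973 = 1044257101/5973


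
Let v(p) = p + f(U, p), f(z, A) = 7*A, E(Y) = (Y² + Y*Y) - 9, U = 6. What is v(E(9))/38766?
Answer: 204/6461 ≈ 0.031574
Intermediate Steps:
E(Y) = -9 + 2*Y² (E(Y) = (Y² + Y²) - 9 = 2*Y² - 9 = -9 + 2*Y²)
v(p) = 8*p (v(p) = p + 7*p = 8*p)
v(E(9))/38766 = (8*(-9 + 2*9²))/38766 = (8*(-9 + 2*81))*(1/38766) = (8*(-9 + 162))*(1/38766) = (8*153)*(1/38766) = 1224*(1/38766) = 204/6461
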